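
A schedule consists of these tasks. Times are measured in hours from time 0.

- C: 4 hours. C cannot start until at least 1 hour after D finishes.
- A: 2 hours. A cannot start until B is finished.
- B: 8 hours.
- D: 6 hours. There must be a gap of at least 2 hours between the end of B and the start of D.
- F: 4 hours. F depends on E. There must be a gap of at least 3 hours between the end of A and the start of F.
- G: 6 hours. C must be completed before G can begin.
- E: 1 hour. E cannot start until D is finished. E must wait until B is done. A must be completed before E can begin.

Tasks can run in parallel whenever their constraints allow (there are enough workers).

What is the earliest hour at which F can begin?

B has no prerequisites, so it starts at hour 0 and finishes at hour 8.
D cannot begin until B (finishes hour 8, plus 2-hour gap → hour 10). It runs from hour 10 to 10 + 6 = hour 16.
After B (finishes hour 8), A can start at hour 8 and finishes at hour 10.
E has to wait for D (finishes hour 16); B (finishes hour 8); A (finishes hour 10). The latest of these is hour 16, so E runs hour 16 to 16 + 1 = hour 17.
F waits on E (finishes hour 17); A (finishes hour 10, plus 3-hour gap → hour 13). The latest of these is hour 17, which is the earliest F can start.

17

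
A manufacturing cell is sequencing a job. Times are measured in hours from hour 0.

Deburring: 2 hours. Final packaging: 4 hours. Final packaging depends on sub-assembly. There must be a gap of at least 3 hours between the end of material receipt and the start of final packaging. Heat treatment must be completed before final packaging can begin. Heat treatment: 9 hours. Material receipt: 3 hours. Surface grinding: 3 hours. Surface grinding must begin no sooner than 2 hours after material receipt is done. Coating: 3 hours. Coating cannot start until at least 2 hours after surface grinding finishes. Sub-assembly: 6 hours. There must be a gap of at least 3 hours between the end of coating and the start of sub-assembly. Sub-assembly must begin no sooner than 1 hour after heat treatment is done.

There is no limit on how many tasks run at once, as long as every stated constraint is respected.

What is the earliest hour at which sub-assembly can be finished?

Nothing blocks heat treatment, so it runs from hour 0 to hour 9.
Material receipt can start immediately at hour 0; it finishes at hour 3.
After material receipt (finishes hour 3, plus 2-hour gap → hour 5), surface grinding can start at hour 5 and finishes at hour 8.
Coating waits on surface grinding (finishes hour 8, plus 2-hour gap → hour 10), so it starts at hour 10 and finishes at 10 + 3 = hour 13.
Sub-assembly has to wait for coating (finishes hour 13, plus 3-hour gap → hour 16); heat treatment (finishes hour 9, plus 1-hour gap → hour 10). The latest of these is hour 16, so sub-assembly runs hour 16 to 16 + 6 = hour 22.

22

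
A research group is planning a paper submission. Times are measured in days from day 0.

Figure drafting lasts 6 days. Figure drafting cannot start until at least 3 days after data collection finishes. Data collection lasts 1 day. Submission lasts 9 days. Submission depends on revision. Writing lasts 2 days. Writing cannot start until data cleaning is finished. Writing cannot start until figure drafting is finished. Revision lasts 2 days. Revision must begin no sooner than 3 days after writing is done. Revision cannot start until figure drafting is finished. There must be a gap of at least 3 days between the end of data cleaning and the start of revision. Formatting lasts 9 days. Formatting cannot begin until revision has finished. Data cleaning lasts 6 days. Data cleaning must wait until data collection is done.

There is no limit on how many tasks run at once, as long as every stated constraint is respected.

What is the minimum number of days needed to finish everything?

26

Data collection can start immediately at day 0; it finishes at day 1.
Figure drafting waits on data collection (finishes day 1, plus 3-day gap → day 4), so it starts at day 4 and finishes at 4 + 6 = day 10.
After data collection (finishes day 1), data cleaning can start at day 1 and finishes at day 7.
Writing cannot start until data cleaning (finishes day 7); figure drafting (finishes day 10). The controlling bound is day 10, so writing finishes at 10 + 2 = day 12.
Revision cannot start until writing (finishes day 12, plus 3-day gap → day 15); figure drafting (finishes day 10); data cleaning (finishes day 7, plus 3-day gap → day 10). The controlling bound is day 15, so revision finishes at 15 + 2 = day 17.
Submission cannot begin until revision (finishes day 17). It runs from day 17 to 17 + 9 = day 26.
Formatting cannot begin until revision (finishes day 17). It runs from day 17 to 17 + 9 = day 26.
All tasks are finished once the last one completes. Finish times: Data collection at 1, Data cleaning at 7, Figure drafting at 10, Writing at 12, Revision at 17, Formatting at 26, Submission at 26. The latest is day 26.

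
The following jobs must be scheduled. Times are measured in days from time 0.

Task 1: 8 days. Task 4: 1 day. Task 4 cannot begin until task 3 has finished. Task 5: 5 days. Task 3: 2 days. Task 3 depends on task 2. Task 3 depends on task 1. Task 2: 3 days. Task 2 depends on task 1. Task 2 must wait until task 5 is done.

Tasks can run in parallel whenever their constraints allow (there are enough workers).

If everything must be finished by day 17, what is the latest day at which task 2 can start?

11

Task 4 must finish by day 17; it takes 1 day, so it must start by 17 − 1 = day 16.
Task 3 must finish before task 4 (must start by day 16). With a 2-day duration, task 3 must start by 16 − 2 = day 14.
Task 2 must finish before task 3 (must start by day 14). With a 3-day duration, task 2 must start by 14 − 3 = day 11.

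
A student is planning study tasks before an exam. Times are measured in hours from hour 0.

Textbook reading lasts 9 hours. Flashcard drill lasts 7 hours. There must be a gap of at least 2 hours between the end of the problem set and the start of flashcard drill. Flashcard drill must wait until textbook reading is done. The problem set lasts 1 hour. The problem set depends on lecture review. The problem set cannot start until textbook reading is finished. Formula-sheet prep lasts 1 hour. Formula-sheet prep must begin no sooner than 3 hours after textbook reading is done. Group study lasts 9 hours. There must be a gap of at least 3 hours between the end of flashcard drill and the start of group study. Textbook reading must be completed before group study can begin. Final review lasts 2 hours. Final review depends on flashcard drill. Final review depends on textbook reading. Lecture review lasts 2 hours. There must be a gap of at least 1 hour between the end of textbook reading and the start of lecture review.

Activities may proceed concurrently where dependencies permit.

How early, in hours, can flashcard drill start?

Nothing blocks textbook reading, so it runs from hour 0 to hour 9.
After textbook reading (finishes hour 9, plus 1-hour gap → hour 10), lecture review can start at hour 10 and finishes at hour 12.
The problem set needs all of lecture review (finishes hour 12); textbook reading (finishes hour 9). That puts its earliest start at hour 12; it finishes at 12 + 1 = hour 13.
Flashcard drill waits on the problem set (finishes hour 13, plus 2-hour gap → hour 15); textbook reading (finishes hour 9). The latest of these is hour 15, which is the earliest flashcard drill can start.

15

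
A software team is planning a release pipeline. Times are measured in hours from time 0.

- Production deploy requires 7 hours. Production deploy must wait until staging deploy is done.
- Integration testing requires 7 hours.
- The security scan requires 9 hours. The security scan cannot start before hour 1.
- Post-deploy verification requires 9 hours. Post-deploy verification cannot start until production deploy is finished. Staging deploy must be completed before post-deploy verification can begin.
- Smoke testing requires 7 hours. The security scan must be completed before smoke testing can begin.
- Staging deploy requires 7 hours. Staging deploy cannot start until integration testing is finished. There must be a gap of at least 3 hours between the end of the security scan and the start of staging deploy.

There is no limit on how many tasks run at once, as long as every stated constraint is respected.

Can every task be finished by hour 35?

No

After its own release at hour 1, the security scan can start at hour 1 and finishes at hour 10.
Smoke testing cannot begin until the security scan (finishes hour 10). It runs from hour 10 to 10 + 7 = hour 17.
Integration testing can start immediately at hour 0; it finishes at hour 7.
Staging deploy needs all of integration testing (finishes hour 7); the security scan (finishes hour 10, plus 3-hour gap → hour 13). That puts its earliest start at hour 13; it finishes at 13 + 7 = hour 20.
Production deploy cannot begin until staging deploy (finishes hour 20). It runs from hour 20 to 20 + 7 = hour 27.
For post-deploy verification: production deploy (finishes hour 27); staging deploy (finishes hour 20). Taking the maximum gives a start of hour 27, and it finishes at 27 + 9 = hour 36.
The earliest everything can be done is hour 36, which is after the deadline of 35, so it is not possible.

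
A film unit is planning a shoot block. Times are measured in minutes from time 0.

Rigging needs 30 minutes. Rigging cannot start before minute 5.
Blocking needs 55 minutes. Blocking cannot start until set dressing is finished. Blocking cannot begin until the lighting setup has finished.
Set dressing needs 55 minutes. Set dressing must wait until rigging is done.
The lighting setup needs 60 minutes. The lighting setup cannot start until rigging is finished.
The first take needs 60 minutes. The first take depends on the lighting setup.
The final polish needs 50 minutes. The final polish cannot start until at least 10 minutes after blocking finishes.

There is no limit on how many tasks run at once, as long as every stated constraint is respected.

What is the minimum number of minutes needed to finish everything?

210

After its own release at minute 5, rigging can start at minute 5 and finishes at minute 35.
The lighting setup waits on rigging (finishes minute 35), so it starts at minute 35 and finishes at 35 + 60 = minute 95.
After the lighting setup (finishes minute 95), the first take can start at minute 95 and finishes at minute 155.
After rigging (finishes minute 35), set dressing can start at minute 35 and finishes at minute 90.
Blocking needs all of set dressing (finishes minute 90); the lighting setup (finishes minute 95). That puts its earliest start at minute 95; it finishes at 95 + 55 = minute 150.
The final polish waits on blocking (finishes minute 150, plus 10-minute gap → minute 160), so it starts at minute 160 and finishes at 160 + 50 = minute 210.
All tasks are finished once the last one completes. Finish times: Rigging at 35, Set dressing at 90, The lighting setup at 95, Blocking at 150, The final polish at 210, The first take at 155. The latest is minute 210.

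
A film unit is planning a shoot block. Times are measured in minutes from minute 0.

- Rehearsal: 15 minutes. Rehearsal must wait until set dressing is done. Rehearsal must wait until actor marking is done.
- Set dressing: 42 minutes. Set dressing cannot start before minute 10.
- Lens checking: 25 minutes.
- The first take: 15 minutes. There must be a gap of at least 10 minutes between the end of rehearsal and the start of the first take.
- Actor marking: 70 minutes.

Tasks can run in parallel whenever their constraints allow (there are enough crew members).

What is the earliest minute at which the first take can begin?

Actor marking can start immediately at minute 0; it finishes at minute 70.
Set dressing cannot begin until its own release at minute 10. It runs from minute 10 to 10 + 42 = minute 52.
Rehearsal has to wait for set dressing (finishes minute 52); actor marking (finishes minute 70). The latest of these is minute 70, so rehearsal runs minute 70 to 70 + 15 = minute 85.
The first take waits on rehearsal (finishes minute 85, plus 10-minute gap → minute 95), so the earliest it can start is minute 95.

95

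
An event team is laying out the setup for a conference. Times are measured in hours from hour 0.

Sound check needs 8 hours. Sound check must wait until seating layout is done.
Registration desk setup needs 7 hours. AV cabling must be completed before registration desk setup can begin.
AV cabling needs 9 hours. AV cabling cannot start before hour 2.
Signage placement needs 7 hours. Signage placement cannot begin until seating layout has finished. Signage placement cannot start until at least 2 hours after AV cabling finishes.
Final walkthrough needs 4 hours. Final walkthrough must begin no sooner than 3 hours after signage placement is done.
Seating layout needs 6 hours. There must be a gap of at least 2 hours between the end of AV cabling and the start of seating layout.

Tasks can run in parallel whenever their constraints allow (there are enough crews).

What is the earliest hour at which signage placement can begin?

19

After its own release at hour 2, AV cabling can start at hour 2 and finishes at hour 11.
Seating layout waits on AV cabling (finishes hour 11, plus 2-hour gap → hour 13), so it starts at hour 13 and finishes at 13 + 6 = hour 19.
Signage placement waits on seating layout (finishes hour 19); AV cabling (finishes hour 11, plus 2-hour gap → hour 13). The latest of these is hour 19, which is the earliest signage placement can start.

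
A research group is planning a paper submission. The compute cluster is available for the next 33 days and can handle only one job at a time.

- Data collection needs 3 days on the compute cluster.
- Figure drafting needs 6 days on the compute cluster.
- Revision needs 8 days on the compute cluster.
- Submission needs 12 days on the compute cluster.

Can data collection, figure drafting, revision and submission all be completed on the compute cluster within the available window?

Yes

Running back to back, the jobs need 3 + 6 + 8 + 12 = 29 days on the compute cluster.
Since 29 ≤ 33, they fit within the window.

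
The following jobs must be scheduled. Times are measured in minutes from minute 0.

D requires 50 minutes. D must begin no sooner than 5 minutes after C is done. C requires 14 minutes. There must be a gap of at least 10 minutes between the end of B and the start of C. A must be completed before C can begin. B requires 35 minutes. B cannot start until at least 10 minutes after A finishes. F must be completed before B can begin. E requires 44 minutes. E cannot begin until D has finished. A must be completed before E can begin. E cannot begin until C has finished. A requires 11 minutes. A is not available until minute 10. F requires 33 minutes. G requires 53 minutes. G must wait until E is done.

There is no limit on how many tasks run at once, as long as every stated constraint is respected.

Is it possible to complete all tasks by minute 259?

F has no prerequisites, so it starts at minute 0 and finishes at minute 33.
A cannot begin until its own release at minute 10. It runs from minute 10 to 10 + 11 = minute 21.
B has to wait for A (finishes minute 21, plus 10-minute gap → minute 31); F (finishes minute 33). The latest of these is minute 33, so B runs minute 33 to 33 + 35 = minute 68.
For C: B (finishes minute 68, plus 10-minute gap → minute 78); A (finishes minute 21). Taking the maximum gives a start of minute 78, and it finishes at 78 + 14 = minute 92.
D waits on C (finishes minute 92, plus 5-minute gap → minute 97), so it starts at minute 97 and finishes at 97 + 50 = minute 147.
E needs all of D (finishes minute 147); A (finishes minute 21); C (finishes minute 92). That puts its earliest start at minute 147; it finishes at 147 + 44 = minute 191.
G cannot begin until E (finishes minute 191). It runs from minute 191 to 191 + 53 = minute 244.
Every task is finished by minute 244, which is no later than the deadline of 259, so the schedule is feasible.

Yes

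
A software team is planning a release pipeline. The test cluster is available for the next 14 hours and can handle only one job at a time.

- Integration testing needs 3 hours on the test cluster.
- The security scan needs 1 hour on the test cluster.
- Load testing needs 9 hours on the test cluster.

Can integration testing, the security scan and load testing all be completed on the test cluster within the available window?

Running back to back, the jobs need 3 + 1 + 9 = 13 hours on the test cluster.
Since 13 ≤ 14, they fit within the window.

Yes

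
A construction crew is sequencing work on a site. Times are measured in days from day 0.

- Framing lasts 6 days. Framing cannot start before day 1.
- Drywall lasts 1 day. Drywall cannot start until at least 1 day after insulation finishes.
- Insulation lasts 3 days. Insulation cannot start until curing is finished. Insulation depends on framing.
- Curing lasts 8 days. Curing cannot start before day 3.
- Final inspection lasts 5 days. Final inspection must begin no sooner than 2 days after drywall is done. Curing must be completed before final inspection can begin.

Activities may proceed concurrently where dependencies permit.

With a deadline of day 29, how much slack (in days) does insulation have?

6

Framing waits on its own release at day 1, so it starts at day 1 and finishes at 1 + 6 = day 7.
After its own release at day 3, curing can start at day 3 and finishes at day 11.
Insulation cannot start until curing (finishes day 11); framing (finishes day 7). The controlling bound is day 11, so insulation finishes at 11 + 3 = day 14.

Working backward from the deadline:
To finish by day 29, final inspection (duration 5) must start no later than day 24.
Drywall feeds into final inspection (must start by day 24, minus 2-day gap → day 22); so drywall must finish by day 22 and therefore start by day 21.
Insulation has to be done before drywall (must start by day 21, minus 1-day gap → day 20). That means finishing by day 20, i.e. starting by 20 − 3 = day 17.
So insulation can start as early as day 11 and as late as day 17, giving 17 − 11 = 6 days of slack.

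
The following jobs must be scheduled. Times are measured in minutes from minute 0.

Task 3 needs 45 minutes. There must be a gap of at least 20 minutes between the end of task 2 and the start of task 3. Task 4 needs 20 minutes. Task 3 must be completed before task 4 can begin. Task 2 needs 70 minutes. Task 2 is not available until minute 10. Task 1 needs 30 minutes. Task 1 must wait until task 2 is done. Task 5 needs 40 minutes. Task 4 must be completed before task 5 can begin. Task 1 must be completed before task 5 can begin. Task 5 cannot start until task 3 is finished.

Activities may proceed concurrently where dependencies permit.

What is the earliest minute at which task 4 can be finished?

Task 2 cannot begin until its own release at minute 10. It runs from minute 10 to 10 + 70 = minute 80.
After task 2 (finishes minute 80, plus 20-minute gap → minute 100), task 3 can start at minute 100 and finishes at minute 145.
Task 4 waits on task 3 (finishes minute 145), so it starts at minute 145 and finishes at 145 + 20 = minute 165.

165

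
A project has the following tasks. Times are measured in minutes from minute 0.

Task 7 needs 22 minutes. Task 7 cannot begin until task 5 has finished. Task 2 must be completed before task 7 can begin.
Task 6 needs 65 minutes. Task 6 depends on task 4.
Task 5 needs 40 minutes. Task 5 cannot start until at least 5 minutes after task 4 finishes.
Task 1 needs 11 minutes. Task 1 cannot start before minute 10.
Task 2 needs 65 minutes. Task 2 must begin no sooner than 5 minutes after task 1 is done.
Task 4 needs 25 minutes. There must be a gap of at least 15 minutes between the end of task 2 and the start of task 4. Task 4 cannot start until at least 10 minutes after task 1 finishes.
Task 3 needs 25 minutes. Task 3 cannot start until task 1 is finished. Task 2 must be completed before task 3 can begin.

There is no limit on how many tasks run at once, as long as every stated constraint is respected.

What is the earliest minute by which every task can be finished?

Task 1 waits on its own release at minute 10, so it starts at minute 10 and finishes at 10 + 11 = minute 21.
Task 2 cannot begin until task 1 (finishes minute 21, plus 5-minute gap → minute 26). It runs from minute 26 to 26 + 65 = minute 91.
For task 4: task 2 (finishes minute 91, plus 15-minute gap → minute 106); task 1 (finishes minute 21, plus 10-minute gap → minute 31). Taking the maximum gives a start of minute 106, and it finishes at 106 + 25 = minute 131.
After task 4 (finishes minute 131), task 6 can start at minute 131 and finishes at minute 196.
Task 5 cannot begin until task 4 (finishes minute 131, plus 5-minute gap → minute 136). It runs from minute 136 to 136 + 40 = minute 176.
Task 7 cannot start until task 5 (finishes minute 176); task 2 (finishes minute 91). The controlling bound is minute 176, so task 7 finishes at 176 + 22 = minute 198.
Task 3 has to wait for task 1 (finishes minute 21); task 2 (finishes minute 91). The latest of these is minute 91, so task 3 runs minute 91 to 91 + 25 = minute 116.
All tasks are finished once the last one completes. Finish times: Task 1 at 21, Task 2 at 91, Task 3 at 116, Task 4 at 131, Task 5 at 176, Task 6 at 196, Task 7 at 198. The latest is minute 198.

198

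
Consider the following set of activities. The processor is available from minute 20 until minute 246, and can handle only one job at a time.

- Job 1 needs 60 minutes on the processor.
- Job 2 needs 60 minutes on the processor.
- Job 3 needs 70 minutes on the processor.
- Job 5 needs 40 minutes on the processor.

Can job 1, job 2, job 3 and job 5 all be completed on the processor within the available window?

No

The processor window is 246 − 20 = 226 minutes.
Running back to back, the jobs need 60 + 60 + 70 + 40 = 230 minutes on the processor.
Since 230 > 226, they cannot all fit.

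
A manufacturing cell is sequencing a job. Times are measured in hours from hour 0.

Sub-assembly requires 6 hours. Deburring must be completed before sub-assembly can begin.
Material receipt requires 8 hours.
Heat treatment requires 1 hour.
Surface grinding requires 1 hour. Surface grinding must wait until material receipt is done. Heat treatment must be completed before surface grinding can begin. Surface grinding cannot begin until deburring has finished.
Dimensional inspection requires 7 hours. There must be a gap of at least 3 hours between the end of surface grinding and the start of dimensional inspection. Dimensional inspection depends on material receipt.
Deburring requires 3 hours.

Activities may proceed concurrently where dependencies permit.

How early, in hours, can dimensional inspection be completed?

Heat treatment has no prerequisites, so it starts at hour 0 and finishes at hour 1.
Nothing blocks deburring, so it runs from hour 0 to hour 3.
Nothing blocks material receipt, so it runs from hour 0 to hour 8.
For surface grinding: material receipt (finishes hour 8); heat treatment (finishes hour 1); deburring (finishes hour 3). Taking the maximum gives a start of hour 8, and it finishes at 8 + 1 = hour 9.
For dimensional inspection: surface grinding (finishes hour 9, plus 3-hour gap → hour 12); material receipt (finishes hour 8). Taking the maximum gives a start of hour 12, and it finishes at 12 + 7 = hour 19.

19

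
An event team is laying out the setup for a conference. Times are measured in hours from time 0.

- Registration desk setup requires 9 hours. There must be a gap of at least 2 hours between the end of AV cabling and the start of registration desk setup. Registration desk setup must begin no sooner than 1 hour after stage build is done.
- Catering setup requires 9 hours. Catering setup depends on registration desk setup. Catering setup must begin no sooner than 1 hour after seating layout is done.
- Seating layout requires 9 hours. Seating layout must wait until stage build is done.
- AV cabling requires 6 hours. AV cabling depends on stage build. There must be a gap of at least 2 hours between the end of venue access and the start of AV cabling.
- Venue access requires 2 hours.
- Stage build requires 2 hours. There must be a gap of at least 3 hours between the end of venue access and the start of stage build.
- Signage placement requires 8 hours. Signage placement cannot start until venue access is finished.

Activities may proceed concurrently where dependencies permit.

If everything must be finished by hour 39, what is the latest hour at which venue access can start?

Catering setup must finish by hour 39; it takes 9 hours, so it must start by 39 − 9 = hour 30.
Registration desk setup feeds into catering setup (must start by hour 30); so registration desk setup must finish by hour 30 and therefore start by hour 21.
AV cabling feeds into registration desk setup (must start by hour 21, minus 2-hour gap → hour 19); so AV cabling must finish by hour 19 and therefore start by hour 13.
Seating layout has to be done before catering setup (must start by hour 30, minus 1-hour gap → hour 29). That means finishing by hour 29, i.e. starting by 29 − 9 = hour 20.
Stage build must finish in time for AV cabling (must start by hour 13); seating layout (must start by hour 20); registration desk setup (must start by hour 21, minus 1-hour gap → hour 20). The tightest is hour 13, so stage build must start by 13 − 2 = hour 11.
Signage placement has no dependents, so it just needs to finish by hour 39. Starting by 39 − 8 = hour 31 achieves that.
Venue access has several dependents: stage build (must start by hour 11, minus 3-hour gap → hour 8); AV cabling (must start by hour 13, minus 2-hour gap → hour 11); signage placement (must start by hour 31). The earliest of those limits is hour 8, so venue access must start by 8 − 2 = hour 6.

6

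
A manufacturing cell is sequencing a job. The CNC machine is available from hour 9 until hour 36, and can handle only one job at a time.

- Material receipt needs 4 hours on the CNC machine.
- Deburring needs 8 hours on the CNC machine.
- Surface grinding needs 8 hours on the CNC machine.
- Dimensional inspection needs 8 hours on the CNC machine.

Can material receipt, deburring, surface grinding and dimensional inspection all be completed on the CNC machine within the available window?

The CNC machine window is 36 − 9 = 27 hours.
Running back to back, the jobs need 4 + 8 + 8 + 8 = 28 hours on the CNC machine.
Since 28 > 27, they cannot all fit.

No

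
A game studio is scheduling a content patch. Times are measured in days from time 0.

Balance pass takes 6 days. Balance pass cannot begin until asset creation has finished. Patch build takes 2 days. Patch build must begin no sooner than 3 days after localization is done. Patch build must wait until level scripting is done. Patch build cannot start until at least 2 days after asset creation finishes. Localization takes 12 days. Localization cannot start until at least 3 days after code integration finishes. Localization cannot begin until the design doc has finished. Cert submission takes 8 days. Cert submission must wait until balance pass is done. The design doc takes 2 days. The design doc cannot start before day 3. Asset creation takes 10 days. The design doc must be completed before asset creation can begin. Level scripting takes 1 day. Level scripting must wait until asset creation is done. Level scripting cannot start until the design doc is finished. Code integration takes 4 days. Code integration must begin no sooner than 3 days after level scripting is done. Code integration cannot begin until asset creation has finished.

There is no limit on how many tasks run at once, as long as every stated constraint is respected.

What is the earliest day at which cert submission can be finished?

29

The design doc waits on its own release at day 3, so it starts at day 3 and finishes at 3 + 2 = day 5.
Asset creation waits on the design doc (finishes day 5), so it starts at day 5 and finishes at 5 + 10 = day 15.
After asset creation (finishes day 15), balance pass can start at day 15 and finishes at day 21.
Cert submission waits on balance pass (finishes day 21), so it starts at day 21 and finishes at 21 + 8 = day 29.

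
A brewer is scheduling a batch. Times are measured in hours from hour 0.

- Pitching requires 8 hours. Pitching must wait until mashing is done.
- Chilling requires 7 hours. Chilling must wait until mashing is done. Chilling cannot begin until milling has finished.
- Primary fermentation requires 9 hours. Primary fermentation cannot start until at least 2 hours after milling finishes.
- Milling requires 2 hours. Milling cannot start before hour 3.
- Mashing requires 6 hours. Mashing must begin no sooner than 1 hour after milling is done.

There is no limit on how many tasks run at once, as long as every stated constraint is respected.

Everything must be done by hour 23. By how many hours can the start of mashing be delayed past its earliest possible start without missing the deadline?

3

After its own release at hour 3, milling can start at hour 3 and finishes at hour 5.
Mashing cannot begin until milling (finishes hour 5, plus 1-hour gap → hour 6). It runs from hour 6 to 6 + 6 = hour 12.

Working backward from the deadline:
Chilling must finish by hour 23; it takes 7 hours, so it must start by 23 − 7 = hour 16.
Nothing follows pitching; the deadline of hour 23 is its only limit. It must start by 23 − 8 = hour 15.
For mashing: chilling (must start by hour 16); pitching (must start by hour 15). The most restrictive is hour 15; with a 6-hour duration, mashing must start by hour 9.
So mashing can start as early as hour 6 and as late as hour 9, giving 9 − 6 = 3 hours of slack.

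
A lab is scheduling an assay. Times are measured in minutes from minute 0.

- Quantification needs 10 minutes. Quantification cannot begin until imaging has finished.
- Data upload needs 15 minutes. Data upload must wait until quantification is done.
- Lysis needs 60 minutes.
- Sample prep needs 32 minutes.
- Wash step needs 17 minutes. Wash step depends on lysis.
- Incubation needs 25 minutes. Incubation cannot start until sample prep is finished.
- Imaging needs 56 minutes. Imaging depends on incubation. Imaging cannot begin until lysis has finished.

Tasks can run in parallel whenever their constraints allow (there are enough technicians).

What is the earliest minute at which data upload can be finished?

Lysis has no prerequisites, so it starts at minute 0 and finishes at minute 60.
Nothing blocks sample prep, so it runs from minute 0 to minute 32.
Incubation cannot begin until sample prep (finishes minute 32). It runs from minute 32 to 32 + 25 = minute 57.
For imaging: incubation (finishes minute 57); lysis (finishes minute 60). Taking the maximum gives a start of minute 60, and it finishes at 60 + 56 = minute 116.
Quantification cannot begin until imaging (finishes minute 116). It runs from minute 116 to 116 + 10 = minute 126.
After quantification (finishes minute 126), data upload can start at minute 126 and finishes at minute 141.

141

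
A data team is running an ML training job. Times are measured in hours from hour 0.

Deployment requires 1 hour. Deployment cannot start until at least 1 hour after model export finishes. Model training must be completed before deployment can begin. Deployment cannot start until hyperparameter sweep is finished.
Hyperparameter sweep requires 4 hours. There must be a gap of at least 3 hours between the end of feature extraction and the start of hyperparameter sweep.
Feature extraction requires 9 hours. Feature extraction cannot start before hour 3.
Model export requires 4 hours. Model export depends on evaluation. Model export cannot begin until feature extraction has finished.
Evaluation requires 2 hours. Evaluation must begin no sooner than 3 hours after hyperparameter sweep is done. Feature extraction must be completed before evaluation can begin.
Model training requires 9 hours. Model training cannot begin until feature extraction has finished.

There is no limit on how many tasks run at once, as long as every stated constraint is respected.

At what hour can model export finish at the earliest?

Feature extraction cannot begin until its own release at hour 3. It runs from hour 3 to 3 + 9 = hour 12.
Hyperparameter sweep waits on feature extraction (finishes hour 12, plus 3-hour gap → hour 15), so it starts at hour 15 and finishes at 15 + 4 = hour 19.
Evaluation needs all of hyperparameter sweep (finishes hour 19, plus 3-hour gap → hour 22); feature extraction (finishes hour 12). That puts its earliest start at hour 22; it finishes at 22 + 2 = hour 24.
For model export: evaluation (finishes hour 24); feature extraction (finishes hour 12). Taking the maximum gives a start of hour 24, and it finishes at 24 + 4 = hour 28.

28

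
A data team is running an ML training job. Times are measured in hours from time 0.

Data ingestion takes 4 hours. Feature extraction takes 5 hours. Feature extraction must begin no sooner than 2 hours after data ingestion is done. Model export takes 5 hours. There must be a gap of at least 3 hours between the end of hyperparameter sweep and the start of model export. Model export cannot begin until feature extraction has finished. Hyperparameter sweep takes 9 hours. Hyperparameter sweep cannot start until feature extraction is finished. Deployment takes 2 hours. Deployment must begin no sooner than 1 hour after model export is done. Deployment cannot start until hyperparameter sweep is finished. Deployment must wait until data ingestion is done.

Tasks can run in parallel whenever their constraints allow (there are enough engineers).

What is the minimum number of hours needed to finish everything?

31

Nothing blocks data ingestion, so it runs from hour 0 to hour 4.
Feature extraction cannot begin until data ingestion (finishes hour 4, plus 2-hour gap → hour 6). It runs from hour 6 to 6 + 5 = hour 11.
Hyperparameter sweep waits on feature extraction (finishes hour 11), so it starts at hour 11 and finishes at 11 + 9 = hour 20.
Model export cannot start until hyperparameter sweep (finishes hour 20, plus 3-hour gap → hour 23); feature extraction (finishes hour 11). The controlling bound is hour 23, so model export finishes at 23 + 5 = hour 28.
For deployment: model export (finishes hour 28, plus 1-hour gap → hour 29); hyperparameter sweep (finishes hour 20); data ingestion (finishes hour 4). Taking the maximum gives a start of hour 29, and it finishes at 29 + 2 = hour 31.
All tasks are finished once the last one completes. Finish times: Data ingestion at 4, Feature extraction at 11, Hyperparameter sweep at 20, Model export at 28, Deployment at 31. The latest is hour 31.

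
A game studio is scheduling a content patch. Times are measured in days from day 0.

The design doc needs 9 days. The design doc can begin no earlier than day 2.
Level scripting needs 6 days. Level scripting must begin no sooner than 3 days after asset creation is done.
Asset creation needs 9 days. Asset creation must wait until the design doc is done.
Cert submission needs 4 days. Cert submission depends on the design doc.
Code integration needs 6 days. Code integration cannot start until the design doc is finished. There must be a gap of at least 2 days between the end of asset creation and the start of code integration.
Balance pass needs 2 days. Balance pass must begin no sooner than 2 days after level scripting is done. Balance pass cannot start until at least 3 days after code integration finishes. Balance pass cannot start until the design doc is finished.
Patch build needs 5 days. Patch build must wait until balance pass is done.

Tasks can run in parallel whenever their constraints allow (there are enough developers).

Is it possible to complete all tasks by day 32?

No

After its own release at day 2, the design doc can start at day 2 and finishes at day 11.
Cert submission waits on the design doc (finishes day 11), so it starts at day 11 and finishes at 11 + 4 = day 15.
After the design doc (finishes day 11), asset creation can start at day 11 and finishes at day 20.
Code integration has to wait for the design doc (finishes day 11); asset creation (finishes day 20, plus 2-day gap → day 22). The latest of these is day 22, so code integration runs day 22 to 22 + 6 = day 28.
Level scripting cannot begin until asset creation (finishes day 20, plus 3-day gap → day 23). It runs from day 23 to 23 + 6 = day 29.
Balance pass cannot start until level scripting (finishes day 29, plus 2-day gap → day 31); code integration (finishes day 28, plus 3-day gap → day 31); the design doc (finishes day 11). The controlling bound is day 31, so balance pass finishes at 31 + 2 = day 33.
After balance pass (finishes day 33), patch build can start at day 33 and finishes at day 38.
The earliest everything can be done is day 38, which is after the deadline of 32, so it is not possible.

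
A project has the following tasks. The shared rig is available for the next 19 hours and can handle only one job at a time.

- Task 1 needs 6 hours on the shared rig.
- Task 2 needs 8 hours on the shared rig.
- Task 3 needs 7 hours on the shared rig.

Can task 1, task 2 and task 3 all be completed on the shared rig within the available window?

Running back to back, the jobs need 6 + 8 + 7 = 21 hours on the shared rig.
Since 21 > 19, they cannot all fit.

No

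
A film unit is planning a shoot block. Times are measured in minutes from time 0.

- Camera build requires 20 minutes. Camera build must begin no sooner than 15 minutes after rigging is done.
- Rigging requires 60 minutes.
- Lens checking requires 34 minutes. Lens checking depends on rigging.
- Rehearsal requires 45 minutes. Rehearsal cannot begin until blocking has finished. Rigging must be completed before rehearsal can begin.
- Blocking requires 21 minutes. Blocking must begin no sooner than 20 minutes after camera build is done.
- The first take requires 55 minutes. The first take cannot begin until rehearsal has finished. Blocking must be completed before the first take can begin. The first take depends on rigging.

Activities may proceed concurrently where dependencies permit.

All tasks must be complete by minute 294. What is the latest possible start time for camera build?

The first take must finish by minute 294; it takes 55 minutes, so it must start by 294 − 55 = minute 239.
Since the first take (must start by minute 239) depends on it, rehearsal must finish by minute 239. Backing off its 45-minute duration gives a latest start of minute 194.
For blocking: rehearsal (must start by minute 194); the first take (must start by minute 239). The most restrictive is minute 194; with a 21-minute duration, blocking must start by minute 173.
Camera build has to be done before blocking (must start by minute 173, minus 20-minute gap → minute 153). That means finishing by minute 153, i.e. starting by 153 − 20 = minute 133.

133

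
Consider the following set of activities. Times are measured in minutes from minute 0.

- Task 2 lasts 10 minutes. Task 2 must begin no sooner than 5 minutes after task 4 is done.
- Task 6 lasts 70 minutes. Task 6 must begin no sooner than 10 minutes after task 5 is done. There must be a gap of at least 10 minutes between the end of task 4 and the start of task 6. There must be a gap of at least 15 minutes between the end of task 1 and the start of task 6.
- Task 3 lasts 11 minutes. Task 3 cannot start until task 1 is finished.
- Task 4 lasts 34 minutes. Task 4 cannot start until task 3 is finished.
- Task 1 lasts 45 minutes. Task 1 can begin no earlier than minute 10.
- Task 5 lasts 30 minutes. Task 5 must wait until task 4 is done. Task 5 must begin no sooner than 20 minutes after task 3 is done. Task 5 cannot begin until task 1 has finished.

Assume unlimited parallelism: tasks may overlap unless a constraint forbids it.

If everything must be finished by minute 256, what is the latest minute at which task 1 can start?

Nothing follows task 2; the deadline of minute 256 is its only limit. It must start by 256 − 10 = minute 246.
To finish by minute 256, task 6 (duration 70) must start no later than minute 186.
Task 5 feeds into task 6 (must start by minute 186, minus 10-minute gap → minute 176); so task 5 must finish by minute 176 and therefore start by minute 146.
Task 4 feeds task 2 (must start by minute 246, minus 5-minute gap → minute 241); task 5 (must start by minute 146); task 6 (must start by minute 186, minus 10-minute gap → minute 176). Taking the minimum, task 4 must finish by minute 146 and start by 146 − 34 = minute 112.
For task 3: task 4 (must start by minute 112); task 5 (must start by minute 146, minus 20-minute gap → minute 126). The most restrictive is minute 112; with an 11-minute duration, task 3 must start by minute 101.
Task 1 feeds task 3 (must start by minute 101); task 5 (must start by minute 146); task 6 (must start by minute 186, minus 15-minute gap → minute 171). Taking the minimum, task 1 must finish by minute 101 and start by 101 − 45 = minute 56.

56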